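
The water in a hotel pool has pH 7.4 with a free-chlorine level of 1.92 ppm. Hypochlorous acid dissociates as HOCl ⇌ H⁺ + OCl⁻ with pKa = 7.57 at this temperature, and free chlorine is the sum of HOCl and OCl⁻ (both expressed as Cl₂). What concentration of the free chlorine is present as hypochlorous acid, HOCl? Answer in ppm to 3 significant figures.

1.15 ppm

[OCl⁻]/[HOCl] = 10^(pH − pKa) = 10^(7.4 − 7.57) = 10^-0.17 = 0.6761.
Fraction as HOCl = 1 / (1 + 0.6761) = 0.5966.
HOCl = 0.5966 × 1.92 ppm = 1.146 ppm.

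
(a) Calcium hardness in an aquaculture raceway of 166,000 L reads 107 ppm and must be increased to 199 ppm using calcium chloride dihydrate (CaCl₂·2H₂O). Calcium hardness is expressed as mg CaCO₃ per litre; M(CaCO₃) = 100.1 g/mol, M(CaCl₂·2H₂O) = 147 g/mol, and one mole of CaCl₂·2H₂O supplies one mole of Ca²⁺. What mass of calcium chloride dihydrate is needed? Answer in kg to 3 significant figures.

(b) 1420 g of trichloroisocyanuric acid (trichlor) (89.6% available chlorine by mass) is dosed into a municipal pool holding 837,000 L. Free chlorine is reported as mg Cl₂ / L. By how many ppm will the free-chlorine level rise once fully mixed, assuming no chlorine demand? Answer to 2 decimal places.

(a) 22.4 kg; (b) 1.52 ppm

(a) Hardness to add: (199 − 107) = 92 mg/L as CaCO₃ × 166,000 L = 15,270 g as CaCO₃.
(a) Moles of Ca²⁺ (1 mol Ca²⁺ ≡ 1 mol CaCO₃): 15,270 / 100.1 g/mol = 152.6 mol.
(a) Mass of CaCl₂·2H₂O: 152.6 × 147 = 22,430 g.

(b) Available chlorine delivered: 1420 g × 0.896 = 1272 g as Cl₂.
(b) Concentration rise: 1272 g / 837,000 L = 1.52 mg/L = 1.52 ppm.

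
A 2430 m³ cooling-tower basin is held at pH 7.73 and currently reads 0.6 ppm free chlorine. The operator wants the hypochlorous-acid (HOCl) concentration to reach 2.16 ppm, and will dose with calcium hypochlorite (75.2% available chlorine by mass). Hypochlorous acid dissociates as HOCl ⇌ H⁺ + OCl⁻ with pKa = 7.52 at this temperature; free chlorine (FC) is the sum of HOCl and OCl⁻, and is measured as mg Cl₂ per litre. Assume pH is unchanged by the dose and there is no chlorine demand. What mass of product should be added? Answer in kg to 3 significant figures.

16.4 kg

Volume: 2430 m³ = 2,430,000 L.
[OCl⁻]/[HOCl] = 10^(pH − pKa) = 10^(7.73 − 7.52) = 1.622; fraction as HOCl = 1/(1 + 1.622) = 0.3814.
Free chlorine required for 2.16 ppm HOCl: 2.16 / 0.3814 = 5.663 ppm.
FC to add: 5.663 − 0.6 = 5.063 mg/L as Cl₂.
Cl₂ equivalent: 5.063 mg/L × 2,430,000 L = 12,300 g.
Product at 75.2% available Cl: 12,300 / 0.752 = 16,360 g.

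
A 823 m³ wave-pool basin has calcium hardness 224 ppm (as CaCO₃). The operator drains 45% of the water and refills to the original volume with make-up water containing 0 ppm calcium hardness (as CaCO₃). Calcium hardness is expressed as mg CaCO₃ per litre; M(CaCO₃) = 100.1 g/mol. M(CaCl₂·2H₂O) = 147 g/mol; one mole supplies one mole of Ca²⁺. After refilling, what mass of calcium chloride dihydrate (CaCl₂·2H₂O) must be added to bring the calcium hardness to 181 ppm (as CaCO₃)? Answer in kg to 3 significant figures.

Volume: 823 m³ = 823,000 L.
After draining 45% and refilling: 224 × 0.55 + 0 × 0.45 = 123.2 ppm.
Deficit to target: 181 − 123.2 = 57.8 mg/L.
As CaCO₃: 57.8 mg/L × 823,000 L = 47,570 g; ÷ 100.1 = 475.2 mol Ca²⁺.
Mass: 475.2 × 147 = 69,860 g.

69.9 kg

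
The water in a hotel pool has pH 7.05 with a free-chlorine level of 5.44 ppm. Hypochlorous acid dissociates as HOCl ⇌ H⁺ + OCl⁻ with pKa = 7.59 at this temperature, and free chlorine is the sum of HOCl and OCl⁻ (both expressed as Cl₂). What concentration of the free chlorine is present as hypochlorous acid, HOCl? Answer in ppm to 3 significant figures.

[OCl⁻]/[HOCl] = 10^(pH − pKa) = 10^(7.05 − 7.59) = 10^-0.54 = 0.2884.
Fraction as HOCl = 1 / (1 + 0.2884) = 0.7762.
HOCl = 0.7762 × 5.44 ppm = 4.222 ppm.

4.22 ppm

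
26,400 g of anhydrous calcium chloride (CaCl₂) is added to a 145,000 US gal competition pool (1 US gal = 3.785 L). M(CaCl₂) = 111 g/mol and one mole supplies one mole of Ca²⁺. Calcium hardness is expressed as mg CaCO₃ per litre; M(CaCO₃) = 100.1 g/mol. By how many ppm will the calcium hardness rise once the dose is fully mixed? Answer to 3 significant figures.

43.4 ppm

Volume: 145,000 US gal × 3.785 L/gal = 548,825 L.
Moles of Ca²⁺: 26,400 g ÷ 111 g/mol = 237.8 mol.
As CaCO₃: 237.8 mol × 100.1 g/mol = 23,810 g.
Rise: 23,810 g / 548,825 L × 1000 = 43.38 mg/L.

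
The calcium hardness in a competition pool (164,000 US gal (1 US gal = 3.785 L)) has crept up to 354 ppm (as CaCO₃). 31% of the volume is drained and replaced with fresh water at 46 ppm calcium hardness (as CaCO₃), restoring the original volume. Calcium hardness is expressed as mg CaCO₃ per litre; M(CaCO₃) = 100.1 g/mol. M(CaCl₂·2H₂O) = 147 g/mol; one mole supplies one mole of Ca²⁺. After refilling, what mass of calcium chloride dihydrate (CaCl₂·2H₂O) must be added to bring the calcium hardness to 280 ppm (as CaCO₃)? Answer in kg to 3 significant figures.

19.6 kg

Volume: 164,000 US gal × 3.785 L/gal = 620,740 L.
After draining 31% and refilling: 354 × 0.69 + 46 × 0.31 = 258.52 ppm.
Deficit to target: 280 − 258.52 = 21.48 mg/L.
As CaCO₃: 21.48 mg/L × 620,740 L = 13,330 g; ÷ 100.1 = 133.2 mol Ca²⁺.
Mass: 133.2 × 147 = 19,580 g.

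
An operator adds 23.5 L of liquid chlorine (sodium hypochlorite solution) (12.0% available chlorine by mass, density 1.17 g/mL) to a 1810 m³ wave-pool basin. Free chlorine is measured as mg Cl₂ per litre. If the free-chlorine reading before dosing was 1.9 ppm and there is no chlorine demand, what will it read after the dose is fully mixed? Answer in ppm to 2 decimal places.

3.72 ppm

Volume: 1810 m³ = 1,810,000 L.
Mass of solution: 23.5 L × 1000 mL/L × 1.17 g/mL = 27,500 g.
Available chlorine delivered: 27,500 g × 0.12 = 3299 g as Cl₂.
Concentration rise: 3299 g / 1,810,000 L = 1.823 mg/L = 1.82 ppm.
Final FC: 1.9 + 1.82 = 3.72 ppm.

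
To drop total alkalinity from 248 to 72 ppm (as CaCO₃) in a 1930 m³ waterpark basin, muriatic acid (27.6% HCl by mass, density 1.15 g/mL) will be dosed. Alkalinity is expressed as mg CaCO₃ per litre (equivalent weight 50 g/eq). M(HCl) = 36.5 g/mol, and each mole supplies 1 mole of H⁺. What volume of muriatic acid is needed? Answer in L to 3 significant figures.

Volume: 1930 m³ = 1,930,000 L.
Alkalinity to neutralize: (248 − 72) = 176 mg/L as CaCO₃ × 1,930,000 L = 339,700 g as CaCO₃.
Equivalents of H⁺ required: 339,700 ÷ 50 g/eq = 6794 eq = 6794 mol HCl.
Mass of HCl: 6794 × 36.5 = 248,000 g.
Mass of 27.6% solution: 248,000 / 0.276 = 898,400 g.
Volume: 898,400 g ÷ 1.15 g/mL = 781,200 mL.

781 L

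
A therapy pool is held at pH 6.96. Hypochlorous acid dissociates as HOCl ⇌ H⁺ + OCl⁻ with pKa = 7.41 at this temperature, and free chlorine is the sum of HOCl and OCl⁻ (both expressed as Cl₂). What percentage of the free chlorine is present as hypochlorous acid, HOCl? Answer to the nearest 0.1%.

[OCl⁻]/[HOCl] = 10^(pH − pKa) = 10^(6.96 − 7.41) = 10^-0.45 = 0.3548.
Fraction as HOCl = 1 / (1 + 0.3548) = 0.7381.

73.8%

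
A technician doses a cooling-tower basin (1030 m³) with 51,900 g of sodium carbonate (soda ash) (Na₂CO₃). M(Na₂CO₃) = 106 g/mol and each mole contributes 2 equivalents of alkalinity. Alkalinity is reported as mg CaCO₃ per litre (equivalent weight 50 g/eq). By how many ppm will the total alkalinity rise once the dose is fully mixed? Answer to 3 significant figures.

Volume: 1030 m³ = 1,030,000 L.
Moles of Na₂CO₃: 51,900 g ÷ 106 g/mol = 489.6 mol → 979.2 eq of alkalinity.
As CaCO₃: 979.2 eq × 50 g/eq = 48,960 g.
Rise: 48,960 g / 1,030,000 L × 1000 = 47.54 mg/L.

47.5 ppm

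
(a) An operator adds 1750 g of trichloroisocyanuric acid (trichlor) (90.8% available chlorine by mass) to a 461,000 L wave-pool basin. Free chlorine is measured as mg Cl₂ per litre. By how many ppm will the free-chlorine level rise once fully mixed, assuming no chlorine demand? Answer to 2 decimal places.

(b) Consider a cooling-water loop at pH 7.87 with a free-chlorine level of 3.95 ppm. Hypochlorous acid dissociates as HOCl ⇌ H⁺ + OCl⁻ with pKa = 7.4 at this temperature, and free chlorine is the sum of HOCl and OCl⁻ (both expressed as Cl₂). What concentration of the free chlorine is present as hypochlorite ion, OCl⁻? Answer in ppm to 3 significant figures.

(a) 3.45 ppm; (b) 2.95 ppm

(a) Available chlorine delivered: 1750 g × 0.908 = 1589 g as Cl₂.
(a) Concentration rise: 1589 g / 461,000 L = 3.447 mg/L = 3.45 ppm.

(b) [OCl⁻]/[HOCl] = 10^(pH − pKa) = 10^(7.87 − 7.4) = 10^0.47 = 2.951.
(b) Fraction as HOCl = 1 / (1 + 2.951) = 0.2531.
(b) OCl⁻ = (1 − 0.2531) × 3.95 ppm = 2.95 ppm.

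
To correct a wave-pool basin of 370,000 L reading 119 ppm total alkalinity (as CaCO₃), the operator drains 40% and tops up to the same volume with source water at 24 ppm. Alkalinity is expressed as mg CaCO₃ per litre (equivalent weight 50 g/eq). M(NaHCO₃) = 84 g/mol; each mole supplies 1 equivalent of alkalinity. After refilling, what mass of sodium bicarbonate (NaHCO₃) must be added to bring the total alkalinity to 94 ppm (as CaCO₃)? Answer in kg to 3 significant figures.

8.08 kg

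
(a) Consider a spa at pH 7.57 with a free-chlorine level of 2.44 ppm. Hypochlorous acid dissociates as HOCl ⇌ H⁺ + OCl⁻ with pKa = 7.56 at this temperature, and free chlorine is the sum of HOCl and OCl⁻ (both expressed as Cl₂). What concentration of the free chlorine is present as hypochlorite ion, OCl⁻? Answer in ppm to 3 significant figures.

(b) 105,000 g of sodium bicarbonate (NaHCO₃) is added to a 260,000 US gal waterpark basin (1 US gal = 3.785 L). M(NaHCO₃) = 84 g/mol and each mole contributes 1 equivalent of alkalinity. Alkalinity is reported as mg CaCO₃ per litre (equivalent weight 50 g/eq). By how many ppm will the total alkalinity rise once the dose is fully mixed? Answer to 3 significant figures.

(a) 1.23 ppm; (b) 63.5 ppm

(a) [OCl⁻]/[HOCl] = 10^(pH − pKa) = 10^(7.57 − 7.56) = 10^0.01 = 1.023.
(a) Fraction as HOCl = 1 / (1 + 1.023) = 0.4942.
(a) OCl⁻ = (1 − 0.4942) × 2.44 ppm = 1.234 ppm.

(b) Volume: 260,000 US gal × 3.785 L/gal = 984,100 L.
(b) Moles of NaHCO₃: 105,000 g ÷ 84 g/mol = 1250 mol → 1250 eq of alkalinity.
(b) As CaCO₃: 1250 eq × 50 g/eq = 62,500 g.
(b) Rise: 62,500 g / 984,100 L × 1000 = 63.51 mg/L.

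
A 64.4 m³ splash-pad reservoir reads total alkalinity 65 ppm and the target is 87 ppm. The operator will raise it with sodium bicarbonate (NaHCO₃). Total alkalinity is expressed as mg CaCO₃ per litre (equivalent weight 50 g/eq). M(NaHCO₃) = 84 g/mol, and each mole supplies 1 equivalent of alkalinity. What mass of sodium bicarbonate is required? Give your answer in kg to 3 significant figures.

2.38 kg

Volume: 64.4 m³ = 64,400 L.
Alkalinity to add: (87 − 65) = 22 mg/L as CaCO₃ × 64,400 L = 1417 g as CaCO₃.
Equivalents: 1417 g ÷ 50 g/eq = 28.34 eq.
NaHCO₃ supplies 1 eq per mole → 28.34 mol.
Mass: 28.34 mol × 84 g/mol = 2380 g.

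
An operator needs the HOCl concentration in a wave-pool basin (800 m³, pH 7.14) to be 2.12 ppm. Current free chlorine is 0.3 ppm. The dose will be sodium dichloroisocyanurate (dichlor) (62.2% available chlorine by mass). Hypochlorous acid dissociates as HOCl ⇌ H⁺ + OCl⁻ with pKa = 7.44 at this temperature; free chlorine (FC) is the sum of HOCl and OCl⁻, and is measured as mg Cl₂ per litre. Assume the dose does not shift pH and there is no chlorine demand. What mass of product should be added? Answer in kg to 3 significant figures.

3.71 kg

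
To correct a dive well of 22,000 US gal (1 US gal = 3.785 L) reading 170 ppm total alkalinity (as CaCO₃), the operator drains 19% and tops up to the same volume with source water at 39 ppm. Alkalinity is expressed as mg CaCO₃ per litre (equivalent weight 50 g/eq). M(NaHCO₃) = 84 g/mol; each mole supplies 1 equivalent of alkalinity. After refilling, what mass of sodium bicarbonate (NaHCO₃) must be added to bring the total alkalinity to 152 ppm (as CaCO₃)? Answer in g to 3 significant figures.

964 g

Volume: 22,000 US gal × 3.785 L/gal = 83,270 L.
After draining 19% and refilling: 170 × 0.81 + 39 × 0.19 = 145.11 ppm.
Deficit to target: 152 − 145.11 = 6.89 mg/L.
As CaCO₃: 6.89 mg/L × 83,270 L = 573.7 g; ÷ 50 g/eq ÷ 1 = 11.47 mol NaHCO₃.
Mass: 11.47 × 84 = 963.9 g.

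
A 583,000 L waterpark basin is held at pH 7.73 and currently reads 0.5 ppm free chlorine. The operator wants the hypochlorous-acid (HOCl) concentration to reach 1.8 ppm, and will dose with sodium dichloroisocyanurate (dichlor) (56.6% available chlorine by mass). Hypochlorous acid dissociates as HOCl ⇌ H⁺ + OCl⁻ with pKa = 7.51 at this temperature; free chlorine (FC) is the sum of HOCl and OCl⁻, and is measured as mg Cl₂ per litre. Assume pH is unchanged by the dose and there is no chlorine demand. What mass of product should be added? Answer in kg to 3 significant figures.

[OCl⁻]/[HOCl] = 10^(pH − pKa) = 10^(7.73 − 7.51) = 1.66; fraction as HOCl = 1/(1 + 1.66) = 0.376.
Free chlorine required for 1.8 ppm HOCl: 1.8 / 0.376 = 4.787 ppm.
FC to add: 4.787 − 0.5 = 4.287 mg/L as Cl₂.
Cl₂ equivalent: 4.287 mg/L × 583,000 L = 2499 g.
Product at 56.6% available Cl: 2499 / 0.566 = 4416 g.

4.42 kg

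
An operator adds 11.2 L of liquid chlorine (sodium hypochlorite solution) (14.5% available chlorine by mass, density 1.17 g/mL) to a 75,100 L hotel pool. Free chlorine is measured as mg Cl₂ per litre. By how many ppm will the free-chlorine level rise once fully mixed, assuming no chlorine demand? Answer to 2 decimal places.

Mass of solution: 11.2 L × 1000 mL/L × 1.17 g/mL = 13,100 g.
Available chlorine delivered: 13,100 g × 0.145 = 1900 g as Cl₂.
Concentration rise: 1900 g / 75,100 L = 25.3 mg/L = 25.30 ppm.

25.30 ppm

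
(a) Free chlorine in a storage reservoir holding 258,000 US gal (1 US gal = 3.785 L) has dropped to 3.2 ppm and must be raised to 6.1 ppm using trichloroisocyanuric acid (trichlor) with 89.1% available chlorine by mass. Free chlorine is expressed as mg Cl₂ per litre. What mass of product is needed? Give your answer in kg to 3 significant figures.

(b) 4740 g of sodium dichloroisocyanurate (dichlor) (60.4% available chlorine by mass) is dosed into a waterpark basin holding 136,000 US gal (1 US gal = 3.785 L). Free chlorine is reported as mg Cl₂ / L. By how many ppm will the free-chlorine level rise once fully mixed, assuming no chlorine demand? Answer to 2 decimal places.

(a) Volume: 258,000 US gal × 3.785 L/gal = 976,530 L.
(a) Chlorine deficit: 6.1 − 3.2 = 2.9 ppm = 2.9 mg/L as Cl₂.
(a) Cl₂ equivalent needed: 2.9 mg/L × 976,530 L = 2,832,000 mg = 2832 g.
(a) Product at 89.1% available chlorine: 2832 / 0.891 = 3178 g.

(b) Volume: 136,000 US gal × 3.785 L/gal = 514,760 L.
(b) Available chlorine delivered: 4740 g × 0.604 = 2863 g as Cl₂.
(b) Concentration rise: 2863 g / 514,760 L = 5.562 mg/L = 5.56 ppm.

(a) 3.18 kg; (b) 5.56 ppm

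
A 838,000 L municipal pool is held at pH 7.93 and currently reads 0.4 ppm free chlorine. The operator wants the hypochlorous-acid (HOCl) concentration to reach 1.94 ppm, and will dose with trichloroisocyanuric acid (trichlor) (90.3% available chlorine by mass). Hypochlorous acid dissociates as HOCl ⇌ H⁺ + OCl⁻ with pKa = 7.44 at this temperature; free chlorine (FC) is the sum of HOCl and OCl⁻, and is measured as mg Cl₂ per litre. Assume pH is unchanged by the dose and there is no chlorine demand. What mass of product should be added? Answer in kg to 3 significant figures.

6.99 kg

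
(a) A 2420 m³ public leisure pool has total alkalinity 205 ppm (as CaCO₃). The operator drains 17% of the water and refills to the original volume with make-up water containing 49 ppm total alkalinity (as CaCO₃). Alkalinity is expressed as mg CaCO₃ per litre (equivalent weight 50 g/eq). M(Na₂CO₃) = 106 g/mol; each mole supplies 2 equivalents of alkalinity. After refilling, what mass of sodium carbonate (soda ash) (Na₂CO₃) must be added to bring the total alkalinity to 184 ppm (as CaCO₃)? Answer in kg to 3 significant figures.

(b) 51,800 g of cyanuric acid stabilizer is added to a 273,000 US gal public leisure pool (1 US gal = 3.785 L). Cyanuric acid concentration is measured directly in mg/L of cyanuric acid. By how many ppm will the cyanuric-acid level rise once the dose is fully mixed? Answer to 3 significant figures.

(a) 14.2 kg; (b) 50.1 ppm

(a) Volume: 2420 m³ = 2,420,000 L.
(a) After draining 17% and refilling: 205 × 0.83 + 49 × 0.17 = 178.48 ppm.
(a) Deficit to target: 184 − 178.48 = 5.52 mg/L.
(a) As CaCO₃: 5.52 mg/L × 2,420,000 L = 13,360 g; ÷ 50 g/eq ÷ 2 = 133.6 mol Na₂CO₃.
(a) Mass: 133.6 × 106 = 14,160 g.

(b) Volume: 273,000 US gal × 3.785 L/gal = 1,033,305 L.
(b) Rise: 51,800 g / 1,033,305 L × 1000 = 50.13 mg/L.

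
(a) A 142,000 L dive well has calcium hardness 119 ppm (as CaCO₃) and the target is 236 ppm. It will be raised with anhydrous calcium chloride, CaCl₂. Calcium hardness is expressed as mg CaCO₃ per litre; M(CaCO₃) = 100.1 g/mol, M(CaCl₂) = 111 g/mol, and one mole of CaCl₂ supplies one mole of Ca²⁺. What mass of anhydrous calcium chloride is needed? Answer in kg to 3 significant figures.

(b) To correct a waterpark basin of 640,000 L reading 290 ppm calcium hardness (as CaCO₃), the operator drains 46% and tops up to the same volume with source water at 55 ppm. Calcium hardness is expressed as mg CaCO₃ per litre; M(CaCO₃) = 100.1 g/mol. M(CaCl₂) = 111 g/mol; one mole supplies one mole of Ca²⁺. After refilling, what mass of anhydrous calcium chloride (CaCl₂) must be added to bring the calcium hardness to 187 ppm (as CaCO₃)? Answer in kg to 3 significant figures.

(a) 18.4 kg; (b) 3.62 kg

(a) Hardness to add: (236 − 119) = 117 mg/L as CaCO₃ × 142,000 L = 16,610 g as CaCO₃.
(a) Moles of Ca²⁺ (1 mol Ca²⁺ ≡ 1 mol CaCO₃): 16,610 / 100.1 g/mol = 166 mol.
(a) Mass of CaCl₂: 166 × 111 = 18,420 g.

(b) After draining 46% and refilling: 290 × 0.54 + 55 × 0.46 = 181.9 ppm.
(b) Deficit to target: 187 − 181.9 = 5.1 mg/L.
(b) As CaCO₃: 5.1 mg/L × 640,000 L = 3264 g; ÷ 100.1 = 32.61 mol Ca²⁺.
(b) Mass: 32.61 × 111 = 3619 g.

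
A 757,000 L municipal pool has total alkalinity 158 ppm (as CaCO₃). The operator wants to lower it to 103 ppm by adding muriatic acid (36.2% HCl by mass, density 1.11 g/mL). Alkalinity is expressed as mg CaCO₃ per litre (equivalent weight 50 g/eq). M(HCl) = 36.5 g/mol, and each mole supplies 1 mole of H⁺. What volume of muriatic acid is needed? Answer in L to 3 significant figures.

75.6 L

Alkalinity to neutralize: (158 − 103) = 55 mg/L as CaCO₃ × 757,000 L = 41,640 g as CaCO₃.
Equivalents of H⁺ required: 41,640 ÷ 50 g/eq = 832.7 eq = 832.7 mol HCl.
Mass of HCl: 832.7 × 36.5 = 30,390 g.
Mass of 36.2% solution: 30,390 / 0.362 = 83,960 g.
Volume: 83,960 g ÷ 1.11 g/mL = 75,640 mL.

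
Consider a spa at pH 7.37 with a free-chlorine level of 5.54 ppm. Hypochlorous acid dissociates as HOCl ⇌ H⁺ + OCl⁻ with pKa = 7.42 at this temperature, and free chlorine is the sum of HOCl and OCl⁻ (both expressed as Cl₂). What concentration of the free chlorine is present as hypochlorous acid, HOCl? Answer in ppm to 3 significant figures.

2.93 ppm

[OCl⁻]/[HOCl] = 10^(pH − pKa) = 10^(7.37 − 7.42) = 10^-0.05 = 0.8913.
Fraction as HOCl = 1 / (1 + 0.8913) = 0.5288.
HOCl = 0.5288 × 5.54 ppm = 2.929 ppm.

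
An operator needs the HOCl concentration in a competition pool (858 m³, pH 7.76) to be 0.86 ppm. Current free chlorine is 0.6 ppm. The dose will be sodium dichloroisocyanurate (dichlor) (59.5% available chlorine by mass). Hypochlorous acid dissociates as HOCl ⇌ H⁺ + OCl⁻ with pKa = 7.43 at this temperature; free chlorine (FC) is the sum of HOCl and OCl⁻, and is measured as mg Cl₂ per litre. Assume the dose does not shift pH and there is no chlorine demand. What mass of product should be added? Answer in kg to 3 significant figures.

Volume: 858 m³ = 858,000 L.
[OCl⁻]/[HOCl] = 10^(pH − pKa) = 10^(7.76 − 7.43) = 2.138; fraction as HOCl = 1/(1 + 2.138) = 0.3187.
Free chlorine required for 0.86 ppm HOCl: 0.86 / 0.3187 = 2.699 ppm.
FC to add: 2.699 − 0.6 = 2.099 mg/L as Cl₂.
Cl₂ equivalent: 2.099 mg/L × 858,000 L = 1801 g.
Product at 59.5% available Cl: 1801 / 0.595 = 3026 g.

3.03 kg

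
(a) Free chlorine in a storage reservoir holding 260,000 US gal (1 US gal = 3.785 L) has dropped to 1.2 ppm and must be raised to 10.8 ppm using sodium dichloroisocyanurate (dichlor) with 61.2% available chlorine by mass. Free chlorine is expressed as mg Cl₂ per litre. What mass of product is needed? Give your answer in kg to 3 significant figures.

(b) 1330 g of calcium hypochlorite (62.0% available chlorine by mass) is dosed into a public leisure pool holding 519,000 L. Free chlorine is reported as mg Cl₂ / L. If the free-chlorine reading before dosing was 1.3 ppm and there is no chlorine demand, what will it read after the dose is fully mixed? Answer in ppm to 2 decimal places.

(a) Volume: 260,000 US gal × 3.785 L/gal = 984,100 L.
(a) Chlorine deficit: 10.8 − 1.2 = 9.6 ppm = 9.6 mg/L as Cl₂.
(a) Cl₂ equivalent needed: 9.6 mg/L × 984,100 L = 9,447,000 mg = 9447 g.
(a) Product at 61.2% available chlorine: 9447 / 0.612 = 15,440 g.

(b) Available chlorine delivered: 1330 g × 0.62 = 824.6 g as Cl₂.
(b) Concentration rise: 824.6 g / 519,000 L = 1.589 mg/L = 1.59 ppm.
(b) Final FC: 1.3 + 1.59 = 2.89 ppm.

(a) 15.4 kg; (b) 2.89 ppm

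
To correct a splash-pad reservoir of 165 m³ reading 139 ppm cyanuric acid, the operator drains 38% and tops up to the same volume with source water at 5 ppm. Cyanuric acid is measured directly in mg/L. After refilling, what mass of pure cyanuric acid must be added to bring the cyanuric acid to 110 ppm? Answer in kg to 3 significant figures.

3.62 kg

Volume: 165 m³ = 165,000 L.
After draining 38% and refilling: 139 × 0.62 + 5 × 0.38 = 88.08 ppm.
Deficit to target: 110 − 88.08 = 21.92 mg/L.
Mass: 21.92 mg/L × 165,000 L = 3617 g cyanuric acid.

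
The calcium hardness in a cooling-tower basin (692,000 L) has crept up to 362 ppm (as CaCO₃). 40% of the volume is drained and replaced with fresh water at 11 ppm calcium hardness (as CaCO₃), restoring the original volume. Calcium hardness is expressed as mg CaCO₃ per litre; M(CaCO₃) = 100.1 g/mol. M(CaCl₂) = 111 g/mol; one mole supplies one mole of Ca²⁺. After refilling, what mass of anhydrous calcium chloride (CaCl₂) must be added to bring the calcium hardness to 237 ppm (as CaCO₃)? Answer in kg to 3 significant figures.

11.8 kg

After draining 40% and refilling: 362 × 0.60 + 11 × 0.40 = 221.6 ppm.
Deficit to target: 237 − 221.6 = 15.4 mg/L.
As CaCO₃: 15.4 mg/L × 692,000 L = 10,660 g; ÷ 100.1 = 106.5 mol Ca²⁺.
Mass: 106.5 × 111 = 11,820 g.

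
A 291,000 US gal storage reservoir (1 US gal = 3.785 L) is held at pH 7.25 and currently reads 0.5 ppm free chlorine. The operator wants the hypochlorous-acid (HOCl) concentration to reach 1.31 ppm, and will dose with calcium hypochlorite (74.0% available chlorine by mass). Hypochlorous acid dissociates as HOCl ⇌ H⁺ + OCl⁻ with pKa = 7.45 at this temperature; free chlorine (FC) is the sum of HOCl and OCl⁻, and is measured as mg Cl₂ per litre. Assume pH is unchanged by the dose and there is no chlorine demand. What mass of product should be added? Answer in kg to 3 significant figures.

2.44 kg

Volume: 291,000 US gal × 3.785 L/gal = 1,101,435 L.
[OCl⁻]/[HOCl] = 10^(pH − pKa) = 10^(7.25 − 7.45) = 0.631; fraction as HOCl = 1/(1 + 0.631) = 0.6131.
Free chlorine required for 1.31 ppm HOCl: 1.31 / 0.6131 = 2.137 ppm.
FC to add: 2.137 − 0.5 = 1.637 mg/L as Cl₂.
Cl₂ equivalent: 1.637 mg/L × 1,101,435 L = 1803 g.
Product at 74.0% available Cl: 1803 / 0.74 = 2436 g.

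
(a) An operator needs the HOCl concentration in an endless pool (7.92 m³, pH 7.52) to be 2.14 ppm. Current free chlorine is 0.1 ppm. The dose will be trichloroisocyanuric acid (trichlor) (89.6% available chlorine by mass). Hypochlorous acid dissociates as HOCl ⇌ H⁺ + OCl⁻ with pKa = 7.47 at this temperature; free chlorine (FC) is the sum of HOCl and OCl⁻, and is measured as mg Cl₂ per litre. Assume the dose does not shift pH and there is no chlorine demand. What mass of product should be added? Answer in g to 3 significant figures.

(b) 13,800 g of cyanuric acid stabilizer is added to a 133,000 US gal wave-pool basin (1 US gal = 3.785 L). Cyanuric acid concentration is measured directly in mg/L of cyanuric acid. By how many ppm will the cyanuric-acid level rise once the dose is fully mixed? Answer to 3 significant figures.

(a) 39.3 g; (b) 27.4 ppm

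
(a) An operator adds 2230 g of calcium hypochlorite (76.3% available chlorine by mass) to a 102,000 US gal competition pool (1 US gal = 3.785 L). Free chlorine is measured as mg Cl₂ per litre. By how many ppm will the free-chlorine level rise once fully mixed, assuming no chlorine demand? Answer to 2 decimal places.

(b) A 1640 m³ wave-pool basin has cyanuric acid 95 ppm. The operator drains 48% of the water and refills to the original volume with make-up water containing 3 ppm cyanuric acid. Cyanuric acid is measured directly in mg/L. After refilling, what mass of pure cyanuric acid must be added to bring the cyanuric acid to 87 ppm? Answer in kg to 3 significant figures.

(a) Volume: 102,000 US gal × 3.785 L/gal = 386,070 L.
(a) Available chlorine delivered: 2230 g × 0.763 = 1701 g as Cl₂.
(a) Concentration rise: 1701 g / 386,070 L = 4.407 mg/L = 4.41 ppm.

(b) Volume: 1640 m³ = 1,640,000 L.
(b) After draining 48% and refilling: 95 × 0.52 + 3 × 0.48 = 50.84 ppm.
(b) Deficit to target: 87 − 50.84 = 36.16 mg/L.
(b) Mass: 36.16 mg/L × 1,640,000 L = 59,300 g cyanuric acid.

(a) 4.41 ppm; (b) 59.3 kg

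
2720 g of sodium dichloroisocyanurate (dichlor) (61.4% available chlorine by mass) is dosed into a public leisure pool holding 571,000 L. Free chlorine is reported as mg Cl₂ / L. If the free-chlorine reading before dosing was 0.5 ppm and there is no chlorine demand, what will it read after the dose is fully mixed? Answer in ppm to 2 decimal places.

Available chlorine delivered: 2720 g × 0.614 = 1670 g as Cl₂.
Concentration rise: 1670 g / 571,000 L = 2.925 mg/L = 2.92 ppm.
Final FC: 0.5 + 2.92 = 3.42 ppm.

3.42 ppm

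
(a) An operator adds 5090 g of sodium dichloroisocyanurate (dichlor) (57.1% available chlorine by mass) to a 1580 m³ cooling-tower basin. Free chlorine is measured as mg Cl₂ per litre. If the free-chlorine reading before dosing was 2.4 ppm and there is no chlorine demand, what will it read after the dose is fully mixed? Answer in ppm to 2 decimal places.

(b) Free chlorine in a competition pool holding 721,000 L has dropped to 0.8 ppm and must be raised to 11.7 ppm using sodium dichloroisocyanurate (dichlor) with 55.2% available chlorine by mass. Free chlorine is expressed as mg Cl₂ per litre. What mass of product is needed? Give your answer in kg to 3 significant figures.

(a) Volume: 1580 m³ = 1,580,000 L.
(a) Available chlorine delivered: 5090 g × 0.571 = 2906 g as Cl₂.
(a) Concentration rise: 2906 g / 1,580,000 L = 1.839 mg/L = 1.84 ppm.
(a) Final FC: 2.4 + 1.84 = 4.24 ppm.

(b) Chlorine deficit: 11.7 − 0.8 = 10.9 ppm = 10.9 mg/L as Cl₂.
(b) Cl₂ equivalent needed: 10.9 mg/L × 721,000 L = 7,859,000 mg = 7859 g.
(b) Product at 55.2% available chlorine: 7859 / 0.552 = 14,240 g.

(a) 4.24 ppm; (b) 14.2 kg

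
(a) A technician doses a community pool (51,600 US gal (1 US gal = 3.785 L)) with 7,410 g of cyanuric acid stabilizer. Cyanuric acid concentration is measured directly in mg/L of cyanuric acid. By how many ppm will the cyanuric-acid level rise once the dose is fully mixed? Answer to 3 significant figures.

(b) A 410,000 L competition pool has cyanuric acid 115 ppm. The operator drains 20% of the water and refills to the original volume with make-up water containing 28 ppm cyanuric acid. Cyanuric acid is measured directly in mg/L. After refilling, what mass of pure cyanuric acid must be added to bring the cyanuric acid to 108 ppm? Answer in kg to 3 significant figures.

(a) Volume: 51,600 US gal × 3.785 L/gal = 195,306 L.
(a) Rise: 7,410 g / 195,306 L × 1000 = 37.94 mg/L.

(b) After draining 20% and refilling: 115 × 0.80 + 28 × 0.20 = 97.6 ppm.
(b) Deficit to target: 108 − 97.6 = 10.4 mg/L.
(b) Mass: 10.4 mg/L × 410,000 L = 4264 g cyanuric acid.

(a) 37.9 ppm; (b) 4.26 kg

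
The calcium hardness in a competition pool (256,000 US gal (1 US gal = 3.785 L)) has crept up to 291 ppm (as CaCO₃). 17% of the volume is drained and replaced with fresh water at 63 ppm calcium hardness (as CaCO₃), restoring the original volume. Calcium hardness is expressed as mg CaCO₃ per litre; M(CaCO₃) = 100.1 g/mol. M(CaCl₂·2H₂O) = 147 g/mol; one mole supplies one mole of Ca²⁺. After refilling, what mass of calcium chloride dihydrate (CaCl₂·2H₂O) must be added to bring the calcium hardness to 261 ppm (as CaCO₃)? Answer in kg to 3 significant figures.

12.5 kg

Volume: 256,000 US gal × 3.785 L/gal = 968,960 L.
After draining 17% and refilling: 291 × 0.83 + 63 × 0.17 = 252.24 ppm.
Deficit to target: 261 − 252.24 = 8.76 mg/L.
As CaCO₃: 8.76 mg/L × 968,960 L = 8488 g; ÷ 100.1 = 84.8 mol Ca²⁺.
Mass: 84.8 × 147 = 12,470 g.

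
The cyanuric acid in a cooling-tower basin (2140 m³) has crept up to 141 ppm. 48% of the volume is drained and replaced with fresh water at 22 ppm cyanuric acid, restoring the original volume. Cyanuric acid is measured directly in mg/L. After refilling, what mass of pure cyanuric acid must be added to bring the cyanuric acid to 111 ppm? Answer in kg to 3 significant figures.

58.0 kg

Volume: 2140 m³ = 2,140,000 L.
After draining 48% and refilling: 141 × 0.52 + 22 × 0.48 = 83.88 ppm.
Deficit to target: 111 − 83.88 = 27.12 mg/L.
Mass: 27.12 mg/L × 2,140,000 L = 58,040 g cyanuric acid.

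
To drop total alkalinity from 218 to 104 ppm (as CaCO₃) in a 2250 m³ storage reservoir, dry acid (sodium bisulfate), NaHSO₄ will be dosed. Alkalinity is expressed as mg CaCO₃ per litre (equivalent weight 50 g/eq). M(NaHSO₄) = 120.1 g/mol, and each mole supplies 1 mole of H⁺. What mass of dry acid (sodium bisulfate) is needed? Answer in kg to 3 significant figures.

616 kg

Volume: 2250 m³ = 2,250,000 L.
Alkalinity to neutralize: (218 − 104) = 114 mg/L as CaCO₃ × 2,250,000 L = 256,500 g as CaCO₃.
Equivalents of H⁺ required: 256,500 ÷ 50 g/eq = 5130 eq = 5130 mol NaHSO₄.
Mass of NaHSO₄: 5130 × 120.1 = 616,100 g.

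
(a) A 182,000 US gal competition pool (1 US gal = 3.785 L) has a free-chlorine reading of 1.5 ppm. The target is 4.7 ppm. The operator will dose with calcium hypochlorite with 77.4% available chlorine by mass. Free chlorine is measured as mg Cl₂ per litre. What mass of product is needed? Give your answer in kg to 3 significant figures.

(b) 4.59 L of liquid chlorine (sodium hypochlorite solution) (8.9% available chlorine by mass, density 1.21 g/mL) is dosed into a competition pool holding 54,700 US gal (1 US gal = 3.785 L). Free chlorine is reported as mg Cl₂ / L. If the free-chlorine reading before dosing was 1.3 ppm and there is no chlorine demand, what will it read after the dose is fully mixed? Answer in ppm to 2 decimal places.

(a) 2.85 kg; (b) 3.69 ppm

(a) Volume: 182,000 US gal × 3.785 L/gal = 688,870 L.
(a) Chlorine deficit: 4.7 − 1.5 = 3.2 ppm = 3.2 mg/L as Cl₂.
(a) Cl₂ equivalent needed: 3.2 mg/L × 688,870 L = 2,204,000 mg = 2204 g.
(a) Product at 77.4% available chlorine: 2204 / 0.774 = 2848 g.

(b) Volume: 54,700 US gal × 3.785 L/gal = 207,040 L.
(b) Mass of solution: 4.59 L × 1000 mL/L × 1.21 g/mL = 5554 g.
(b) Available chlorine delivered: 5554 g × 0.089 = 494.3 g as Cl₂.
(b) Concentration rise: 494.3 g / 207,040 L = 2.387 mg/L = 2.39 ppm.
(b) Final FC: 1.3 + 2.39 = 3.69 ppm.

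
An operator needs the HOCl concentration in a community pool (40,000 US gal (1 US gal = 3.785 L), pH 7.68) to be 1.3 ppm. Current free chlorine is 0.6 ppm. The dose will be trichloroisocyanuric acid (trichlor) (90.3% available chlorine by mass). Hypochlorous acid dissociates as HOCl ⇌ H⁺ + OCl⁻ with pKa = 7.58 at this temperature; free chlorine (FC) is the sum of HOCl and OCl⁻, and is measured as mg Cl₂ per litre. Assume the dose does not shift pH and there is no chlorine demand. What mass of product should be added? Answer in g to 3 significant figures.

392 g

Volume: 40,000 US gal × 3.785 L/gal = 151,400 L.
[OCl⁻]/[HOCl] = 10^(pH − pKa) = 10^(7.68 − 7.58) = 1.259; fraction as HOCl = 1/(1 + 1.259) = 0.4427.
Free chlorine required for 1.3 ppm HOCl: 1.3 / 0.4427 = 2.937 ppm.
FC to add: 2.937 − 0.6 = 2.337 mg/L as Cl₂.
Cl₂ equivalent: 2.337 mg/L × 151,400 L = 353.8 g.
Product at 90.3% available Cl: 353.8 / 0.903 = 391.8 g.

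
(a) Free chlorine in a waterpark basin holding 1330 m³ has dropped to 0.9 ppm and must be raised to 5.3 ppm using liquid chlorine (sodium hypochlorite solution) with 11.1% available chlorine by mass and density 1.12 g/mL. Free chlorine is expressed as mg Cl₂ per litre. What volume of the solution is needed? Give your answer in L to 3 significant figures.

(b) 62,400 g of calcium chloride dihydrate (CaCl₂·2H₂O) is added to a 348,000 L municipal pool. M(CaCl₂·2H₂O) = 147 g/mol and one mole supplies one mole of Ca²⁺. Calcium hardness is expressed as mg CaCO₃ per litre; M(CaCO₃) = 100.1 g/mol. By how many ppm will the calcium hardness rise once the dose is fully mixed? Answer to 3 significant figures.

(a) 47.1 L; (b) 122 ppm

(a) Volume: 1330 m³ = 1,330,000 L.
(a) Chlorine deficit: 5.3 − 0.9 = 4.4 ppm = 4.4 mg/L as Cl₂.
(a) Cl₂ equivalent needed: 4.4 mg/L × 1,330,000 L = 5,852,000 mg = 5852 g.
(a) Product at 11.1% available chlorine: 5852 / 0.111 = 52,720 g.
(a) Volume at density 1.12 g/mL: 52,720 g ÷ 1.12 g/mL = 47,070 mL.

(b) Moles of Ca²⁺: 62,400 g ÷ 147 g/mol = 424.5 mol.
(b) As CaCO₃: 424.5 mol × 100.1 g/mol = 42,490 g.
(b) Rise: 42,490 g / 348,000 L × 1000 = 122.1 mg/L.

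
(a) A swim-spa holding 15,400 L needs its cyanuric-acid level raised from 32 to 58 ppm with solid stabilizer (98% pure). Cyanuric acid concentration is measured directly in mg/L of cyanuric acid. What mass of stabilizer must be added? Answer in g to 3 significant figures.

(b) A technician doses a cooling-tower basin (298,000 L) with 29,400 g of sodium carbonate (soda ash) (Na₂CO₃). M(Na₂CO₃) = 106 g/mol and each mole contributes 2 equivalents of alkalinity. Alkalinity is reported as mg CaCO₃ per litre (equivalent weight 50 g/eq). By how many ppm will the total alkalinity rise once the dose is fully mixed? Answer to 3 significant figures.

(a) 409 g; (b) 93.1 ppm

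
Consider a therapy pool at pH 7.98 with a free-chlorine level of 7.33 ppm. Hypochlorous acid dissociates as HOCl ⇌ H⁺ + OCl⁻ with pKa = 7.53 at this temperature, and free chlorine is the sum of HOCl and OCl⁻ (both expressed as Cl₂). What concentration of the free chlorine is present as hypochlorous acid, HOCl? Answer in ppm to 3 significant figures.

1.92 ppm

[OCl⁻]/[HOCl] = 10^(pH − pKa) = 10^(7.98 − 7.53) = 10^0.45 = 2.818.
Fraction as HOCl = 1 / (1 + 2.818) = 0.2619.
HOCl = 0.2619 × 7.33 ppm = 1.92 ppm.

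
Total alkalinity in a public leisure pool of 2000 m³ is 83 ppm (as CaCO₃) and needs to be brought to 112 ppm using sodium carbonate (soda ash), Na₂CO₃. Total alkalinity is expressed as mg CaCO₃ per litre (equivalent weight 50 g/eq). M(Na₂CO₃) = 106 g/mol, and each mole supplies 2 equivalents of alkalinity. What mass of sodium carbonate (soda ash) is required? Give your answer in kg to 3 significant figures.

Volume: 2000 m³ = 2,000,000 L.
Alkalinity to add: (112 − 83) = 29 mg/L as CaCO₃ × 2,000,000 L = 58,000 g as CaCO₃.
Equivalents: 58,000 g ÷ 50 g/eq = 1160 eq.
Each mole of Na₂CO₃ supplies 2 eq, so 1160 / 2 = 580 mol.
Mass: 580 mol × 106 g/mol = 61,480 g.

61.5 kg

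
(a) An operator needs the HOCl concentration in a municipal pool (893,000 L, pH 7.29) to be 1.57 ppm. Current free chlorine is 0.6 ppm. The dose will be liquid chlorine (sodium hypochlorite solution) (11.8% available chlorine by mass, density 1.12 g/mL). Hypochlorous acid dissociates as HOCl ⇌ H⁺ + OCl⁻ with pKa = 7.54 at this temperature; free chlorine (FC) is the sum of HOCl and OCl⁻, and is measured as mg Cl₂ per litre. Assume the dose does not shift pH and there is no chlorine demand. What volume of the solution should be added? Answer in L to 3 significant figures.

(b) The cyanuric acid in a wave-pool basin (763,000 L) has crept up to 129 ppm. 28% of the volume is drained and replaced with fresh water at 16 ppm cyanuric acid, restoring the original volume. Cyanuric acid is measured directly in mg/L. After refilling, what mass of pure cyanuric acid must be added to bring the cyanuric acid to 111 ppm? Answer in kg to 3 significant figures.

(a) [OCl⁻]/[HOCl] = 10^(pH − pKa) = 10^(7.29 − 7.54) = 0.5623; fraction as HOCl = 1/(1 + 0.5623) = 0.6401.
(a) Free chlorine required for 1.57 ppm HOCl: 1.57 / 0.6401 = 2.453 ppm.
(a) FC to add: 2.453 − 0.6 = 1.853 mg/L as Cl₂.
(a) Cl₂ equivalent: 1.853 mg/L × 893,000 L = 1655 g.
(a) Product at 11.8% available Cl: 1655 / 0.118 = 14,020 g.
(a) Volume: 14,020 g ÷ 1.12 g/mL = 12,520 mL.

(b) After draining 28% and refilling: 129 × 0.72 + 16 × 0.28 = 97.36 ppm.
(b) Deficit to target: 111 − 97.36 = 13.64 mg/L.
(b) Mass: 13.64 mg/L × 763,000 L = 10,410 g cyanuric acid.

(a) 12.5 L; (b) 10.4 kg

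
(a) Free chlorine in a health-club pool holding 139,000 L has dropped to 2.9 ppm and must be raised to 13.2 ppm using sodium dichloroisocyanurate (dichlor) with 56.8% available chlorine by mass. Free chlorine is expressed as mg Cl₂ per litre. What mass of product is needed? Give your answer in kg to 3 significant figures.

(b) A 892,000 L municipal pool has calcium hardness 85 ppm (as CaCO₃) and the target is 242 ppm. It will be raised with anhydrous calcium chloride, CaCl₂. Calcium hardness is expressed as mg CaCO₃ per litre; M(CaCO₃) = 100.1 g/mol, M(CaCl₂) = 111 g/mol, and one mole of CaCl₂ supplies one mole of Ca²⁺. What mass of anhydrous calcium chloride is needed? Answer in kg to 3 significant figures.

(a) Chlorine deficit: 13.2 − 2.9 = 10.3 ppm = 10.3 mg/L as Cl₂.
(a) Cl₂ equivalent needed: 10.3 mg/L × 139,000 L = 1,432,000 mg = 1432 g.
(a) Product at 56.8% available chlorine: 1432 / 0.568 = 2521 g.

(b) Hardness to add: (242 − 85) = 157 mg/L as CaCO₃ × 892,000 L = 140,000 g as CaCO₃.
(b) Moles of Ca²⁺ (1 mol Ca²⁺ ≡ 1 mol CaCO₃): 140,000 / 100.1 g/mol = 1399 mol.
(b) Mass of CaCl₂: 1399 × 111 = 155,300 g.

(a) 2.52 kg; (b) 155 kg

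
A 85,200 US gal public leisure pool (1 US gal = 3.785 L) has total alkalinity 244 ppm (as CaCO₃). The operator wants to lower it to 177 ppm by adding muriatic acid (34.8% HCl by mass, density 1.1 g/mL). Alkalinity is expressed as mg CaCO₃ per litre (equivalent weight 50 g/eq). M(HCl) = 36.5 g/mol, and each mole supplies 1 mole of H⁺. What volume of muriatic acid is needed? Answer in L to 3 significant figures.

Volume: 85,200 US gal × 3.785 L/gal = 322,482 L.
Alkalinity to neutralize: (244 − 177) = 67 mg/L as CaCO₃ × 322,482 L = 21,610 g as CaCO₃.
Equivalents of H⁺ required: 21,610 ÷ 50 g/eq = 432.1 eq = 432.1 mol HCl.
Mass of HCl: 432.1 × 36.5 = 15,770 g.
Mass of 34.8% solution: 15,770 / 0.348 = 45,320 g.
Volume: 45,320 g ÷ 1.1 g/mL = 41,200 mL.

41.2 L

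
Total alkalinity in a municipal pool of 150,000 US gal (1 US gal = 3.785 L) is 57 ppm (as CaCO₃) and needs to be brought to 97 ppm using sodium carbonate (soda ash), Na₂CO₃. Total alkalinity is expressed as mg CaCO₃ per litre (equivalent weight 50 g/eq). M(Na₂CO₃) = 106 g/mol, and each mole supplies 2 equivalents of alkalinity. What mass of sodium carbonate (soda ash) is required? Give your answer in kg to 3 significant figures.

Volume: 150,000 US gal × 3.785 L/gal = 567,750 L.
Alkalinity to add: (97 − 57) = 40 mg/L as CaCO₃ × 567,750 L = 22,710 g as CaCO₃.
Equivalents: 22,710 g ÷ 50 g/eq = 454.2 eq.
Each mole of Na₂CO₃ supplies 2 eq, so 454.2 / 2 = 227.1 mol.
Mass: 227.1 mol × 106 g/mol = 24,070 g.

24.1 kg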